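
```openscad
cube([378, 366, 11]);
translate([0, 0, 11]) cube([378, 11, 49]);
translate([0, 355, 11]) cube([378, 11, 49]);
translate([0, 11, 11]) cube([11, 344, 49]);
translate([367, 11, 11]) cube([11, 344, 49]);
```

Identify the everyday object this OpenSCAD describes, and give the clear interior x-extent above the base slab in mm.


An open box. The internal width is 356 mm.

A 378×366 base slab with four walls standing on it — an open box. The base is 378 mm wide and the walls are 11 mm thick, so the internal width is 378 − 2 × 11 = 356 mm.


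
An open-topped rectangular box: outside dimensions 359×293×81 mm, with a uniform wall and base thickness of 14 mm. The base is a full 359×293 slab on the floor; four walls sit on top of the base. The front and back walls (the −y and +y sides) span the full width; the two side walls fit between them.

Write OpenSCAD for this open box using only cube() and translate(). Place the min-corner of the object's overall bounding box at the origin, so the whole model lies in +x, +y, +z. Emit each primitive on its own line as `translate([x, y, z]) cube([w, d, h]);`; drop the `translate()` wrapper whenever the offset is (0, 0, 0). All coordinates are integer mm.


cube([359, 293, 14]);
translate([0, 0, 14]) cube([359, 14, 67]);
translate([0, 279, 14]) cube([359, 14, 67]);
translate([0, 14, 14]) cube([14, 265, 67]);
translate([345, 14, 14]) cube([14, 265, 67]);


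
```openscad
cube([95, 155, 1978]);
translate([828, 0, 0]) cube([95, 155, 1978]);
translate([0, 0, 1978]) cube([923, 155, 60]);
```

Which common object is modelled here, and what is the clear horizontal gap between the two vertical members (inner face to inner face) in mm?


A door frame. The clear opening width is 733 mm.

Two 1978 mm tall posts with a header on top — a door frame. The left jamb is 95 mm wide at x = 0; the right jamb starts at x = 828. The clear opening is 828 − 95 = 733 mm.


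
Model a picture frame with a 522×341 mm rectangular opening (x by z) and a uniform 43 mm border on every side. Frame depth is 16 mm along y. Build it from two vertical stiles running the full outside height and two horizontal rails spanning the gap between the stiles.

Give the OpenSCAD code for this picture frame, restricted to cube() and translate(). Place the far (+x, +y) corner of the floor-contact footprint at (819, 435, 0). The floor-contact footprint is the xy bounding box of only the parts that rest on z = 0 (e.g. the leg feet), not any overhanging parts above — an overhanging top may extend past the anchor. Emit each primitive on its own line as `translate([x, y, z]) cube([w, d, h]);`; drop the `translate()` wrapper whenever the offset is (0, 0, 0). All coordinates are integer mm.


translate([211, 419, 0]) cube([43, 16, 427]);
translate([776, 419, 0]) cube([43, 16, 427]);
translate([254, 419, 0]) cube([522, 16, 43]);
translate([254, 419, 384]) cube([522, 16, 43]);


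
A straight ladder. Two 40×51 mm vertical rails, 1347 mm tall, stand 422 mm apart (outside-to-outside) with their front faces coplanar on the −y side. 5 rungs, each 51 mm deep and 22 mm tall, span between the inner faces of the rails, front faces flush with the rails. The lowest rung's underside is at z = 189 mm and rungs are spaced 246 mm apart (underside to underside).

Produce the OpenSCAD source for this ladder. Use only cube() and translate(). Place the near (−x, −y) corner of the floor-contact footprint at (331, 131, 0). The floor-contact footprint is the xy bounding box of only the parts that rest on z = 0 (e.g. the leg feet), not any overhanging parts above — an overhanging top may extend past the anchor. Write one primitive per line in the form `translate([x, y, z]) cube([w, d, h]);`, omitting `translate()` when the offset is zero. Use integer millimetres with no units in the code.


translate([331, 131, 0]) cube([40, 51, 1347]);
translate([713, 131, 0]) cube([40, 51, 1347]);
translate([371, 131, 189]) cube([342, 51, 22]);
translate([371, 131, 435]) cube([342, 51, 22]);
translate([371, 131, 681]) cube([342, 51, 22]);
translate([371, 131, 927]) cube([342, 51, 22]);
translate([371, 131, 1173]) cube([342, 51, 22]);


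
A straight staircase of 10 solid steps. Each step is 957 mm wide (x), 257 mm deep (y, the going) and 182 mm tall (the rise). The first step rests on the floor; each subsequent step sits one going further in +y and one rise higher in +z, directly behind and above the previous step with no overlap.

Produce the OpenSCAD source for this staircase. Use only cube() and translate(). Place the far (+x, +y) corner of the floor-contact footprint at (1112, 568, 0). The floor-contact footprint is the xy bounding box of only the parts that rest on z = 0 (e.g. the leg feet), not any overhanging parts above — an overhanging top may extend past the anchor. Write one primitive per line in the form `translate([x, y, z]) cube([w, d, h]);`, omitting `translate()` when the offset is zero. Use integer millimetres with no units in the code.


translate([155, 311, 0]) cube([957, 257, 182]);
translate([155, 568, 182]) cube([957, 257, 182]);
translate([155, 825, 364]) cube([957, 257, 182]);
translate([155, 1082, 546]) cube([957, 257, 182]);
translate([155, 1339, 728]) cube([957, 257, 182]);
translate([155, 1596, 910]) cube([957, 257, 182]);
translate([155, 1853, 1092]) cube([957, 257, 182]);
translate([155, 2110, 1274]) cube([957, 257, 182]);
translate([155, 2367, 1456]) cube([957, 257, 182]);
translate([155, 2624, 1638]) cube([957, 257, 182]);


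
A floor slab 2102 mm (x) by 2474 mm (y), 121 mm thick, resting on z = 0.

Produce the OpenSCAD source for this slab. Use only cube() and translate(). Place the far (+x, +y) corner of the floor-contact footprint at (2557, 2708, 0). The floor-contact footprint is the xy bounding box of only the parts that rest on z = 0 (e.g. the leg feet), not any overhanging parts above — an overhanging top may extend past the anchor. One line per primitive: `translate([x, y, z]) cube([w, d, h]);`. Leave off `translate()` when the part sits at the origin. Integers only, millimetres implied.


translate([455, 234, 0]) cube([2102, 2474, 121]);


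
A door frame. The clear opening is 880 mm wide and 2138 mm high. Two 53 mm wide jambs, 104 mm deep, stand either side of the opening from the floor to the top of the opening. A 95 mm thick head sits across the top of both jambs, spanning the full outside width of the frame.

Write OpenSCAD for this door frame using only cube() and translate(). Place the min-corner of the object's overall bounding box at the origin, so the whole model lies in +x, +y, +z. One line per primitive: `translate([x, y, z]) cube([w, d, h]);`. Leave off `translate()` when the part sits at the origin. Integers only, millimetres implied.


cube([53, 104, 2138]);
translate([933, 0, 0]) cube([53, 104, 2138]);
translate([0, 0, 2138]) cube([986, 104, 95]);


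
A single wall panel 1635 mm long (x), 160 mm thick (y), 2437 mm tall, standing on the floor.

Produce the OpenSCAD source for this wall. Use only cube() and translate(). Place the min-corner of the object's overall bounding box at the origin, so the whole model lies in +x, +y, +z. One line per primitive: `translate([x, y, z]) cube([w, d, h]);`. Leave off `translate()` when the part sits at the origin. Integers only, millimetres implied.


cube([1635, 160, 2437]);


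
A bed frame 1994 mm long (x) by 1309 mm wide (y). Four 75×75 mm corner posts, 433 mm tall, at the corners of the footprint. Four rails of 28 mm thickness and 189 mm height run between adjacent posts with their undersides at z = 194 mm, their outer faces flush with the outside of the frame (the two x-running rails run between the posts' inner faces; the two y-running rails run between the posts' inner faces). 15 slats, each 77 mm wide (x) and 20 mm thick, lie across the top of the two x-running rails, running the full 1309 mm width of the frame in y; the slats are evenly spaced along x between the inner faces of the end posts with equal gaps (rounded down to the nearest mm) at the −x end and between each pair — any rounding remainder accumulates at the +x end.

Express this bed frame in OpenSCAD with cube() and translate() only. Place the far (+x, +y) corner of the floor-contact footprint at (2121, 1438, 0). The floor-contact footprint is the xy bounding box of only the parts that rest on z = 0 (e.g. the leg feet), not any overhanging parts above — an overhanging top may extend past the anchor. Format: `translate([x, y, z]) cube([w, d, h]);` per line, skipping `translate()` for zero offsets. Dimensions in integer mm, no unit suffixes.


translate([127, 129, 0]) cube([75, 75, 433]);
translate([127, 1363, 0]) cube([75, 75, 433]);
translate([2046, 129, 0]) cube([75, 75, 433]);
translate([2046, 1363, 0]) cube([75, 75, 433]);
translate([202, 129, 194]) cube([1844, 28, 189]);
translate([202, 1410, 194]) cube([1844, 28, 189]);
translate([127, 204, 194]) cube([28, 1159, 189]);
translate([2093, 204, 194]) cube([28, 1159, 189]);
translate([245, 129, 383]) cube([77, 1309, 20]);
translate([365, 129, 383]) cube([77, 1309, 20]);
translate([485, 129, 383]) cube([77, 1309, 20]);
translate([605, 129, 383]) cube([77, 1309, 20]);
translate([725, 129, 383]) cube([77, 1309, 20]);
translate([845, 129, 383]) cube([77, 1309, 20]);
translate([965, 129, 383]) cube([77, 1309, 20]);
translate([1085, 129, 383]) cube([77, 1309, 20]);
translate([1205, 129, 383]) cube([77, 1309, 20]);
translate([1325, 129, 383]) cube([77, 1309, 20]);
translate([1445, 129, 383]) cube([77, 1309, 20]);
translate([1565, 129, 383]) cube([77, 1309, 20]);
translate([1685, 129, 383]) cube([77, 1309, 20]);
translate([1805, 129, 383]) cube([77, 1309, 20]);
translate([1925, 129, 383]) cube([77, 1309, 20]);


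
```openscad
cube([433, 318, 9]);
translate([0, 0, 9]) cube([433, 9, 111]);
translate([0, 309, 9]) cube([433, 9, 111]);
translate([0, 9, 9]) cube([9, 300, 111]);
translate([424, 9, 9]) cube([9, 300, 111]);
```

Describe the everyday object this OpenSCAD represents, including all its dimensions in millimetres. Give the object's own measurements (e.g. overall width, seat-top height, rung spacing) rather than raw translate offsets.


An open-topped rectangular box: outside dimensions 433×318×120 mm, with a uniform wall and base thickness of 9 mm. The base is a full 433×318 slab on the floor; four walls sit on top of the base. The front and back walls (the −y and +y sides) span the full width; the two side walls fit between them.


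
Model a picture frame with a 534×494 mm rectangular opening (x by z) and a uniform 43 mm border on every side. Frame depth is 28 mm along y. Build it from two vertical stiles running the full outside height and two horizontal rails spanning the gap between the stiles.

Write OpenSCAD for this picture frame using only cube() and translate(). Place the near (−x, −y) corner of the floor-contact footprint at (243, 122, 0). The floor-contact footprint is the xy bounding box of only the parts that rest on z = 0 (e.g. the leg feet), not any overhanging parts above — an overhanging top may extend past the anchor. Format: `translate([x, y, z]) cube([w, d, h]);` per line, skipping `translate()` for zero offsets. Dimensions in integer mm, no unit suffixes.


translate([243, 122, 0]) cube([43, 28, 580]);
translate([820, 122, 0]) cube([43, 28, 580]);
translate([286, 122, 0]) cube([534, 28, 43]);
translate([286, 122, 537]) cube([534, 28, 43]);


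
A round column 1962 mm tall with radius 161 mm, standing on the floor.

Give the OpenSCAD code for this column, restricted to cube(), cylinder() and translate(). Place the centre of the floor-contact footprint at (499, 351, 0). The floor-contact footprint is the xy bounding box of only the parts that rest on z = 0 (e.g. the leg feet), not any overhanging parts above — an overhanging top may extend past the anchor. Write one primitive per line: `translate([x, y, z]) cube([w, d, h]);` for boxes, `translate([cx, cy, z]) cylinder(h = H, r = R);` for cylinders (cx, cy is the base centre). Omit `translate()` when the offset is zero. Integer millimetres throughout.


translate([499, 351, 0]) cylinder(h = 1962, r = 161);


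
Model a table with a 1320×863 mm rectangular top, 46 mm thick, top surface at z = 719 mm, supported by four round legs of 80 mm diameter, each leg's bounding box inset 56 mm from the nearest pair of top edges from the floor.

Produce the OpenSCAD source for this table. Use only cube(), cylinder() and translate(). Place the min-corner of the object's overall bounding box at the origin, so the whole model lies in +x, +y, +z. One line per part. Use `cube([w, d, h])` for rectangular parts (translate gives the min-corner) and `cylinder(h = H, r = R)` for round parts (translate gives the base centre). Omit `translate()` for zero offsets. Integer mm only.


// leg_h = 719 - 46 = 673
translate([0, 0, 673]) cube([1320, 863, 46]);
translate([96, 96, 0]) cylinder(h = 673, r = 40);
translate([1224, 96, 0]) cylinder(h = 673, r = 40);
translate([96, 767, 0]) cylinder(h = 673, r = 40);
translate([1224, 767, 0]) cylinder(h = 673, r = 40);


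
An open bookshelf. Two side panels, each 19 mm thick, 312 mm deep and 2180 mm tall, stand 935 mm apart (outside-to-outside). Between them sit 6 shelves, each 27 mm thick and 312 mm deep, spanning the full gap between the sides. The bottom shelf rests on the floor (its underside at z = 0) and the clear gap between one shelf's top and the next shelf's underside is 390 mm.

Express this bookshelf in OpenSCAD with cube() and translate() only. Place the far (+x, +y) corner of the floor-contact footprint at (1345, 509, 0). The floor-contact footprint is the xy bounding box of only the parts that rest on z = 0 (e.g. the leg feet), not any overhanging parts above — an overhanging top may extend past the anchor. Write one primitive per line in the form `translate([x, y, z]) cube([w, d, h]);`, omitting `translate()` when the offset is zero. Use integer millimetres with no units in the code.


translate([410, 197, 0]) cube([19, 312, 2180]);
translate([1326, 197, 0]) cube([19, 312, 2180]);
translate([429, 197, 0]) cube([897, 312, 27]);
translate([429, 197, 417]) cube([897, 312, 27]);
translate([429, 197, 834]) cube([897, 312, 27]);
translate([429, 197, 1251]) cube([897, 312, 27]);
translate([429, 197, 1668]) cube([897, 312, 27]);
translate([429, 197, 2085]) cube([897, 312, 27]);


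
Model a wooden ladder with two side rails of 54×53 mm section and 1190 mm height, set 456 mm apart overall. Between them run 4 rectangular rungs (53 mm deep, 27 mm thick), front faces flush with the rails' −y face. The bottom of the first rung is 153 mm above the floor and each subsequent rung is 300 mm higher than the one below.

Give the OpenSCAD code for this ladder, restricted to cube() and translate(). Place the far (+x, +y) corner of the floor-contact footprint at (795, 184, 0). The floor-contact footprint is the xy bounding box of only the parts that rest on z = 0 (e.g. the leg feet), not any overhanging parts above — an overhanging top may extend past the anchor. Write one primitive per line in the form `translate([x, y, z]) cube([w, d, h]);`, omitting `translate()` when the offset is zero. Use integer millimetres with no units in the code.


translate([339, 131, 0]) cube([54, 53, 1190]);
translate([741, 131, 0]) cube([54, 53, 1190]);
translate([393, 131, 153]) cube([348, 53, 27]);
translate([393, 131, 453]) cube([348, 53, 27]);
translate([393, 131, 753]) cube([348, 53, 27]);
translate([393, 131, 1053]) cube([348, 53, 27]);


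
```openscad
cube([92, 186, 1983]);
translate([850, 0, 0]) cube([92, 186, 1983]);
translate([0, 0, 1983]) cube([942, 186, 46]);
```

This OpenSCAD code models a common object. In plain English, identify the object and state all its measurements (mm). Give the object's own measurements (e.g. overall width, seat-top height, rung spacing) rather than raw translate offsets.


A door frame. The clear opening is 758 mm wide and 1983 mm high. Two 92 mm wide jambs, 186 mm deep, stand either side of the opening from the floor to the top of the opening. A 46 mm thick head sits across the top of both jambs, spanning the full outside width of the frame.


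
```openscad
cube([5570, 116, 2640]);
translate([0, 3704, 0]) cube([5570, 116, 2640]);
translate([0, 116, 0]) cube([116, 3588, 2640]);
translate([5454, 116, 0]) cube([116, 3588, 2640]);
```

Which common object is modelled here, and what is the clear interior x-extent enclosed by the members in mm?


A house (or room) frame. The interior width is 5338 mm.

Four 2640 mm walls enclosing a rectangle with no floor or roof — a room or house frame. Outside width is 5570 mm and wall thickness is 116 mm, so the interior width is 5570 − 2 × 116 = 5338 mm.


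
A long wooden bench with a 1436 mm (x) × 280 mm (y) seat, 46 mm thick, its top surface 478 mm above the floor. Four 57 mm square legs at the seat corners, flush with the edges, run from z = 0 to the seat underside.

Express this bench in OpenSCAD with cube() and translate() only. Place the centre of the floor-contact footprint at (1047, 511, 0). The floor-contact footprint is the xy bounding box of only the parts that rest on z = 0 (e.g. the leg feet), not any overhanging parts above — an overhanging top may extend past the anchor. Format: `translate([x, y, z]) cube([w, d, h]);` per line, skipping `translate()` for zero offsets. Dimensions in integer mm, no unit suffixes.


translate([329, 371, 432]) cube([1436, 280, 46]);
translate([329, 371, 0]) cube([57, 57, 432]);
translate([329, 594, 0]) cube([57, 57, 432]);
translate([1708, 371, 0]) cube([57, 57, 432]);
translate([1708, 594, 0]) cube([57, 57, 432]);


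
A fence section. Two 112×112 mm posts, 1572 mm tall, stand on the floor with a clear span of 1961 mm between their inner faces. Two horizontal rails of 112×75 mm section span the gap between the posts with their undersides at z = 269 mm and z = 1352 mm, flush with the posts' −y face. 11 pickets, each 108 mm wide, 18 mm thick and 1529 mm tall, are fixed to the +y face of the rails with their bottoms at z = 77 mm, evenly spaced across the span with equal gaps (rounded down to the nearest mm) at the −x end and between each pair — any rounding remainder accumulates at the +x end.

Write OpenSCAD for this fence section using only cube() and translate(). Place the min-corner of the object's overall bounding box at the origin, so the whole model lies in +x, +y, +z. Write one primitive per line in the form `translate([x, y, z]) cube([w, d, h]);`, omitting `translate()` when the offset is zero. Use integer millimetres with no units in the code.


cube([112, 112, 1572]);
translate([2073, 0, 0]) cube([112, 112, 1572]);
translate([112, 0, 269]) cube([1961, 112, 75]);
translate([112, 0, 1352]) cube([1961, 112, 75]);
translate([176, 112, 77]) cube([108, 18, 1529]);
translate([348, 112, 77]) cube([108, 18, 1529]);
translate([520, 112, 77]) cube([108, 18, 1529]);
translate([692, 112, 77]) cube([108, 18, 1529]);
translate([864, 112, 77]) cube([108, 18, 1529]);
translate([1036, 112, 77]) cube([108, 18, 1529]);
translate([1208, 112, 77]) cube([108, 18, 1529]);
translate([1380, 112, 77]) cube([108, 18, 1529]);
translate([1552, 112, 77]) cube([108, 18, 1529]);
translate([1724, 112, 77]) cube([108, 18, 1529]);
translate([1896, 112, 77]) cube([108, 18, 1529]);


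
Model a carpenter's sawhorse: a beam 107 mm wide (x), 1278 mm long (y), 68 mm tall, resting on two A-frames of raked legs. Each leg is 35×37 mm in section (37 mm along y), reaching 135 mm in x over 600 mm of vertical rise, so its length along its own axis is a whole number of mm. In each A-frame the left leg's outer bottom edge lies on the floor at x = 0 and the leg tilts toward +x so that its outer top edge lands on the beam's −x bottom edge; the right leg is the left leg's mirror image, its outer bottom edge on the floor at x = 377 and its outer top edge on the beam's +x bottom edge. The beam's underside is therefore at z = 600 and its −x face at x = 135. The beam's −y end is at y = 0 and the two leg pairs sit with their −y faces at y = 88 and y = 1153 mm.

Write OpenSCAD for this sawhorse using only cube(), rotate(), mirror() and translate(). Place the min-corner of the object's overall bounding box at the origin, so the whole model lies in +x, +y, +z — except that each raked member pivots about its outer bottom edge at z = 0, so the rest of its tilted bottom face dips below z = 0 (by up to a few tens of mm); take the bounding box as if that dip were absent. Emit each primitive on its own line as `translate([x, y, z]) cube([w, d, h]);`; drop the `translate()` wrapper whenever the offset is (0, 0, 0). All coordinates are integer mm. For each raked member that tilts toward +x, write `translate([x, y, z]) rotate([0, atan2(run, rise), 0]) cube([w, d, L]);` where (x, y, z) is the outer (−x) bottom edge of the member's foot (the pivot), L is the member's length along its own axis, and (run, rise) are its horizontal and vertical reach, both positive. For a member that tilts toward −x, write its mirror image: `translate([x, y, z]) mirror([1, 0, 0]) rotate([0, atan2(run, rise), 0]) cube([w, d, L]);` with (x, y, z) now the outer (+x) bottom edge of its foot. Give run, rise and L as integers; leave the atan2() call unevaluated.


translate([135, 0, 600]) cube([107, 1278, 68]);
translate([0, 88, 0]) rotate([0, atan2(135, 600), 0]) cube([35, 37, 615]);
translate([377, 88, 0]) mirror([1, 0, 0]) rotate([0, atan2(135, 600), 0]) cube([35, 37, 615]);
translate([0, 1153, 0]) rotate([0, atan2(135, 600), 0]) cube([35, 37, 615]);
translate([377, 1153, 0]) mirror([1, 0, 0]) rotate([0, atan2(135, 600), 0]) cube([35, 37, 615]);


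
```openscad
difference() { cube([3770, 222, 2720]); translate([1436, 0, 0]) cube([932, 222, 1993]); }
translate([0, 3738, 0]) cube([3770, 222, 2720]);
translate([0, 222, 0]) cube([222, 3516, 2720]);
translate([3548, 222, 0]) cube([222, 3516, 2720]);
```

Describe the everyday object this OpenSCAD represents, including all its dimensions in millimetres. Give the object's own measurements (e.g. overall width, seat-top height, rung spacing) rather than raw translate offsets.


A single room: four walls, each 2720 mm tall and 222 mm thick, enclosing an outside footprint 3770×3960 mm (x × y), no floor or roof. The front and back walls (−y and +y sides) run the full x-width; the side walls fit between their inner faces. A door opening 932 mm wide and 1993 mm tall is cut through the front wall from the floor up, its −x edge 1436 mm from the wall's −x end.


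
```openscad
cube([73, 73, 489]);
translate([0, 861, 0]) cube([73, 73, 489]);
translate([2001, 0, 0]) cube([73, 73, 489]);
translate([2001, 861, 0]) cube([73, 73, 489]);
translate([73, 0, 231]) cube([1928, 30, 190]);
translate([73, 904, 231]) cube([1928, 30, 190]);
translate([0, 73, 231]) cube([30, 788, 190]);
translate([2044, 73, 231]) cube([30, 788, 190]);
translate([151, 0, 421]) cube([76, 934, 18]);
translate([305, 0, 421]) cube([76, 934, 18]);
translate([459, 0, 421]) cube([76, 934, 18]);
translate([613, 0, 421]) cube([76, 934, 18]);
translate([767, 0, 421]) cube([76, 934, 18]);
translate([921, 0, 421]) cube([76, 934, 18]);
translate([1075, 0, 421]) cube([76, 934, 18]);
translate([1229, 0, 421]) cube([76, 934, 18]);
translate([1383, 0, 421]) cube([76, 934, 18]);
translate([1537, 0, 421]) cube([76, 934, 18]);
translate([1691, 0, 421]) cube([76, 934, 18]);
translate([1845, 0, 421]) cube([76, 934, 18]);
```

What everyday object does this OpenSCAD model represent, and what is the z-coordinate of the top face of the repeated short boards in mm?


A bed frame. The slat-top height is 439 mm.

Four posts, four rails, and a row of slats — a bed frame. Slats sit on the rails at z = 231 + 190 = 421; with slat thickness 18, the top is 439 mm.


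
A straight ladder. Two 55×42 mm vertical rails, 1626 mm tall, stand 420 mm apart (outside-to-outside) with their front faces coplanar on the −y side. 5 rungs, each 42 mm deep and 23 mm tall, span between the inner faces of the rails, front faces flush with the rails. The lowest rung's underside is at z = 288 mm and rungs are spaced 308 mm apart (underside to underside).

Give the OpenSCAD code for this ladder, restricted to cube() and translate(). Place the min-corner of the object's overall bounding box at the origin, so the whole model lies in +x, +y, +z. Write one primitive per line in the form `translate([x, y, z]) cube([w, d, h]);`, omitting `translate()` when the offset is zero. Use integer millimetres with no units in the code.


cube([55, 42, 1626]);
translate([365, 0, 0]) cube([55, 42, 1626]);
translate([55, 0, 288]) cube([310, 42, 23]);
translate([55, 0, 596]) cube([310, 42, 23]);
translate([55, 0, 904]) cube([310, 42, 23]);
translate([55, 0, 1212]) cube([310, 42, 23]);
translate([55, 0, 1520]) cube([310, 42, 23]);


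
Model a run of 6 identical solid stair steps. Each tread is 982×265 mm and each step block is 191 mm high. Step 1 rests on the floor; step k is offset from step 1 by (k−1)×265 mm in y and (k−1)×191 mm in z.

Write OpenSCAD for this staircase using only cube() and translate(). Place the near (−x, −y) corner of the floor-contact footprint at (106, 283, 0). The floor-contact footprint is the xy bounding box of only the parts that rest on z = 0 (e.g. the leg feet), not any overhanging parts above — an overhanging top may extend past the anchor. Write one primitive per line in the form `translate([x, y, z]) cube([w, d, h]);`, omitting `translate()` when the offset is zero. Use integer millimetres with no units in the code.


translate([106, 283, 0]) cube([982, 265, 191]);
translate([106, 548, 191]) cube([982, 265, 191]);
translate([106, 813, 382]) cube([982, 265, 191]);
translate([106, 1078, 573]) cube([982, 265, 191]);
translate([106, 1343, 764]) cube([982, 265, 191]);
translate([106, 1608, 955]) cube([982, 265, 191]);


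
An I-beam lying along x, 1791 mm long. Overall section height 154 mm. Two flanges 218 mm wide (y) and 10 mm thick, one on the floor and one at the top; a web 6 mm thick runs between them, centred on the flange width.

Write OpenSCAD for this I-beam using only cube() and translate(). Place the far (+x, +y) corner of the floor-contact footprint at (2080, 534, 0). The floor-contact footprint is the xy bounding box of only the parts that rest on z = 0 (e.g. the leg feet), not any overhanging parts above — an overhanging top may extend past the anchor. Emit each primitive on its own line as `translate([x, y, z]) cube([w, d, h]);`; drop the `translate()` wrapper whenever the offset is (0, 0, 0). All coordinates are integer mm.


translate([289, 316, 0]) cube([1791, 218, 10]);
translate([289, 422, 10]) cube([1791, 6, 134]);
translate([289, 316, 144]) cube([1791, 218, 10]);


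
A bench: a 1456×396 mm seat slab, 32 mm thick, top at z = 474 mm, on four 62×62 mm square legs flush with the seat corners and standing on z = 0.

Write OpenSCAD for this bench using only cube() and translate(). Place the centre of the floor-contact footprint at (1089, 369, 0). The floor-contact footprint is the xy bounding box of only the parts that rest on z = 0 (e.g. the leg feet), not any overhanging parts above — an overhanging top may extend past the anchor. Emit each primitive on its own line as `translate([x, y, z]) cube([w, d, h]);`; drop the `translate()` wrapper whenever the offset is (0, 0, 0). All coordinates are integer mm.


translate([361, 171, 442]) cube([1456, 396, 32]);
translate([361, 171, 0]) cube([62, 62, 442]);
translate([361, 505, 0]) cube([62, 62, 442]);
translate([1755, 171, 0]) cube([62, 62, 442]);
translate([1755, 505, 0]) cube([62, 62, 442]);


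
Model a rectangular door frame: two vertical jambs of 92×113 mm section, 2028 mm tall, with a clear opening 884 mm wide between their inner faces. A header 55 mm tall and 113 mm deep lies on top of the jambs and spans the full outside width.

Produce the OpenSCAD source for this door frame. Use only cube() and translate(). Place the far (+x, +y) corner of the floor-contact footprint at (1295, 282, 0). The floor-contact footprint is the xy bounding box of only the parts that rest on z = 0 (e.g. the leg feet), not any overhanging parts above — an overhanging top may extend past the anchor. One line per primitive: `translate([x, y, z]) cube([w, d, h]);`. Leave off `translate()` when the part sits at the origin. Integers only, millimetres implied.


translate([227, 169, 0]) cube([92, 113, 2028]);
translate([1203, 169, 0]) cube([92, 113, 2028]);
translate([227, 169, 2028]) cube([1068, 113, 55]);


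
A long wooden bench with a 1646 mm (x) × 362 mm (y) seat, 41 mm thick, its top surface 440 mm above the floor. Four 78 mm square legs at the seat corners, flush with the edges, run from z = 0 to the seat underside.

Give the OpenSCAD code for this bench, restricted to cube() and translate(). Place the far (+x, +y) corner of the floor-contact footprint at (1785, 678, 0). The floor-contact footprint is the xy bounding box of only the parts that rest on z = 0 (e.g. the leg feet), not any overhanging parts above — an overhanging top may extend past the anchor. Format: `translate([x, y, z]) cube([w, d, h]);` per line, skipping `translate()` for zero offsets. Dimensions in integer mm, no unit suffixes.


translate([139, 316, 399]) cube([1646, 362, 41]);
translate([139, 316, 0]) cube([78, 78, 399]);
translate([139, 600, 0]) cube([78, 78, 399]);
translate([1707, 316, 0]) cube([78, 78, 399]);
translate([1707, 600, 0]) cube([78, 78, 399]);


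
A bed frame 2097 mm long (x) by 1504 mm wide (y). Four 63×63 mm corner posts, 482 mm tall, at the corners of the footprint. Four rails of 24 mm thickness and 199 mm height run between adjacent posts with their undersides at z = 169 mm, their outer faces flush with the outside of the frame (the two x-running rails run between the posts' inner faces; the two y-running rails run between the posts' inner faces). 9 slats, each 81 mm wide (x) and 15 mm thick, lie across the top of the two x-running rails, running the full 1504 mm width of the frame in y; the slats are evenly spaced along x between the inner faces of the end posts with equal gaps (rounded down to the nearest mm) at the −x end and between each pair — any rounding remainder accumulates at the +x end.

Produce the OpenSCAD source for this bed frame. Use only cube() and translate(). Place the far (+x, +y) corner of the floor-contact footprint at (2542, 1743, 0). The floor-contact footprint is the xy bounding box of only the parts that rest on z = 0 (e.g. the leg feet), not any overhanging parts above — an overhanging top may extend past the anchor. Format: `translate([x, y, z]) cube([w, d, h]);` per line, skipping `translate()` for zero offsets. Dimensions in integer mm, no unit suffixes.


translate([445, 239, 0]) cube([63, 63, 482]);
translate([445, 1680, 0]) cube([63, 63, 482]);
translate([2479, 239, 0]) cube([63, 63, 482]);
translate([2479, 1680, 0]) cube([63, 63, 482]);
translate([508, 239, 169]) cube([1971, 24, 199]);
translate([508, 1719, 169]) cube([1971, 24, 199]);
translate([445, 302, 169]) cube([24, 1378, 199]);
translate([2518, 302, 169]) cube([24, 1378, 199]);
translate([632, 239, 368]) cube([81, 1504, 15]);
translate([837, 239, 368]) cube([81, 1504, 15]);
translate([1042, 239, 368]) cube([81, 1504, 15]);
translate([1247, 239, 368]) cube([81, 1504, 15]);
translate([1452, 239, 368]) cube([81, 1504, 15]);
translate([1657, 239, 368]) cube([81, 1504, 15]);
translate([1862, 239, 368]) cube([81, 1504, 15]);
translate([2067, 239, 368]) cube([81, 1504, 15]);
translate([2272, 239, 368]) cube([81, 1504, 15]);


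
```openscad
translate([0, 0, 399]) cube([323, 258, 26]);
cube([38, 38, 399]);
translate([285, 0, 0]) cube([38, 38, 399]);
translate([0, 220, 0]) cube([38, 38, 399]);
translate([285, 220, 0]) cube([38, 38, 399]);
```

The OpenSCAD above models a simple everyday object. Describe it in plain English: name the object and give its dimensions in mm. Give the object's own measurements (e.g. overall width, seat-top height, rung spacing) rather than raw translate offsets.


A simple wooden stool: a rectangular seat 323 mm (x) by 258 mm (y), 26 mm thick, top face at z = 425 mm, on four square legs, each 38×38 mm in cross-section. The legs rest on z = 0, each flush with a corner of the seat.


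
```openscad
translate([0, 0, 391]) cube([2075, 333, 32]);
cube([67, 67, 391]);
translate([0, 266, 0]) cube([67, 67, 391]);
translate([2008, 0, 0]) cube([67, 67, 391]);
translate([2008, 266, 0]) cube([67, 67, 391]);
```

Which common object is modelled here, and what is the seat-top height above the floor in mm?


A bench. The seat-top height is 423 mm.

A long slab on four corner posts — a bench. The slab sits at z = 391 with thickness 32, so the top is 391 + 32 = 423 mm.


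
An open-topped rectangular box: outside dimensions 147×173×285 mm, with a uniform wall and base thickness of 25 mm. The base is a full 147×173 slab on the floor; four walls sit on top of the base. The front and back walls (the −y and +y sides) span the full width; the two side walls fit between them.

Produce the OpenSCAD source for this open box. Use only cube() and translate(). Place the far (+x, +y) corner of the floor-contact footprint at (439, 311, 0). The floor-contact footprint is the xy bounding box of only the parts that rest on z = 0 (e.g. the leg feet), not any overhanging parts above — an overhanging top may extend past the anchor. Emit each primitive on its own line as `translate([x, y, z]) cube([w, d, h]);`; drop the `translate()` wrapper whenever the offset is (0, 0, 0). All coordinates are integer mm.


translate([292, 138, 0]) cube([147, 173, 25]);
translate([292, 138, 25]) cube([147, 25, 260]);
translate([292, 286, 25]) cube([147, 25, 260]);
translate([292, 163, 25]) cube([25, 123, 260]);
translate([414, 163, 25]) cube([25, 123, 260]);


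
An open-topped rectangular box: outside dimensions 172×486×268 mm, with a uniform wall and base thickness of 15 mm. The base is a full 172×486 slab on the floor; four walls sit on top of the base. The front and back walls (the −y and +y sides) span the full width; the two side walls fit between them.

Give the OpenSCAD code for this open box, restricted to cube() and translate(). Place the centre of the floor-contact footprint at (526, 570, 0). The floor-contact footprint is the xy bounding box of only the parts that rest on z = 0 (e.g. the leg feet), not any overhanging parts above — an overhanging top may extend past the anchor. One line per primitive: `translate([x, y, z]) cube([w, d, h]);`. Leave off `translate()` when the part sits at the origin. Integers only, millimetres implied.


translate([440, 327, 0]) cube([172, 486, 15]);
translate([440, 327, 15]) cube([172, 15, 253]);
translate([440, 798, 15]) cube([172, 15, 253]);
translate([440, 342, 15]) cube([15, 456, 253]);
translate([597, 342, 15]) cube([15, 456, 253]);


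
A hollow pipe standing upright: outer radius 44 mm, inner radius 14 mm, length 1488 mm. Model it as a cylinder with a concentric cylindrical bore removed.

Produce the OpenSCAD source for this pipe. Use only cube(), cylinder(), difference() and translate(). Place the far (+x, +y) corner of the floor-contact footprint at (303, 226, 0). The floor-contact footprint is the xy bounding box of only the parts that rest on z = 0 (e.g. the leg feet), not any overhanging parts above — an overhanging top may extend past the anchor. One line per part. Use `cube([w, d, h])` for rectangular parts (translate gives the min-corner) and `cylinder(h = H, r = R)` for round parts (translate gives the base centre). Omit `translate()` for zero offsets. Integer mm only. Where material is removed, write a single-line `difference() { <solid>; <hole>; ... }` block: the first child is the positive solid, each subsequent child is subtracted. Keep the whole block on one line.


difference() { translate([259, 182, 0]) cylinder(h = 1488, r = 44); translate([259, 182, 0]) cylinder(h = 1488, r = 14); }


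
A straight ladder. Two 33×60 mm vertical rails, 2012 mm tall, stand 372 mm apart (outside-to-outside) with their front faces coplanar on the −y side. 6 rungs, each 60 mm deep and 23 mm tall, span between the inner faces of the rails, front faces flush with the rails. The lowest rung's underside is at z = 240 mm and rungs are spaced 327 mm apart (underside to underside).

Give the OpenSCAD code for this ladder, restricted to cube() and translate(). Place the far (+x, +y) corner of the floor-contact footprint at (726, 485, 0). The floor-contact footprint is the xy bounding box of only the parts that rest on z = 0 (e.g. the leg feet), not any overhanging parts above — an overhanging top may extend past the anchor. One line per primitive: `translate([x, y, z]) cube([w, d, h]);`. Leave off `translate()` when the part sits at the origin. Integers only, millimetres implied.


translate([354, 425, 0]) cube([33, 60, 2012]);
translate([693, 425, 0]) cube([33, 60, 2012]);
translate([387, 425, 240]) cube([306, 60, 23]);
translate([387, 425, 567]) cube([306, 60, 23]);
translate([387, 425, 894]) cube([306, 60, 23]);
translate([387, 425, 1221]) cube([306, 60, 23]);
translate([387, 425, 1548]) cube([306, 60, 23]);
translate([387, 425, 1875]) cube([306, 60, 23]);


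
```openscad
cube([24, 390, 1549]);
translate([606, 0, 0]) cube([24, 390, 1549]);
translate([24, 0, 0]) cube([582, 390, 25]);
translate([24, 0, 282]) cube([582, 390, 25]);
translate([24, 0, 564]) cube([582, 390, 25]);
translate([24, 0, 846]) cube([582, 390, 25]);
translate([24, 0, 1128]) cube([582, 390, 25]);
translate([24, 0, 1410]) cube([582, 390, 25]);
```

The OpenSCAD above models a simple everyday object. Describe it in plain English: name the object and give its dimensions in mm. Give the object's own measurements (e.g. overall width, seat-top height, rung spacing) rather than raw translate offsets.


An open bookshelf. Two side panels, each 24 mm thick, 390 mm deep and 1549 mm tall, stand 630 mm apart (outside-to-outside). Between them sit 6 shelves, each 25 mm thick and 390 mm deep, spanning the full gap between the sides. The bottom shelf rests on the floor (its underside at z = 0) and the clear gap between one shelf's top and the next shelf's underside is 257 mm.


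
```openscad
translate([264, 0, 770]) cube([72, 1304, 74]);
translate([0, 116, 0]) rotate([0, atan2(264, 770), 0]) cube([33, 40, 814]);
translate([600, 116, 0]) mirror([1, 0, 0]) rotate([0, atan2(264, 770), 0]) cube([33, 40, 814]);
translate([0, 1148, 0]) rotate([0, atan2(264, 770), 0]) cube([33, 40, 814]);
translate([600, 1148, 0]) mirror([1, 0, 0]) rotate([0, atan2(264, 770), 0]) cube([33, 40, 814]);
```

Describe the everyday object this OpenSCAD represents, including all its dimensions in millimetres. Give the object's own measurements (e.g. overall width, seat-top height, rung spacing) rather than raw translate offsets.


A sawhorse. A 72×1304×74 mm beam (x, y, z) sits on two A-frame leg pairs. Each pair is two raked legs of 33×40 mm section (40 mm along y) splaying symmetrically in x. Each leg rises 770 mm vertically over 264 mm of horizontal reach and is 814 mm long along its own axis. Every leg's outer bottom edge rests on the floor and its outer top edge meets a bottom edge of the beam — the left legs (tilting toward +x) meet the beam's −x bottom edge, the right legs (their mirror images, tilting toward −x) meet its +x bottom edge — so the leg tops tuck under the beam, the beam's underside is 770 mm above the floor, and the feet are 600 mm apart outside-to-outside with the beam centred between them. The two leg pairs are set in 116 mm from either end of the beam.


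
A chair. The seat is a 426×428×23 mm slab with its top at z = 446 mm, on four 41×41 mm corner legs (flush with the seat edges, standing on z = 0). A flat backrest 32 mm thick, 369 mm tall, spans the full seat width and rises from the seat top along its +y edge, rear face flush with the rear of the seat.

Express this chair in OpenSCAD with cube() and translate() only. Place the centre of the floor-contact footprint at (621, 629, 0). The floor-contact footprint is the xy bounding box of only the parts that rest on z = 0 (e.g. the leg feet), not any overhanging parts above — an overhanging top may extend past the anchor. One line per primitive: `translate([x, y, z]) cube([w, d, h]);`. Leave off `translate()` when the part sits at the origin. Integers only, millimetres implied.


translate([408, 415, 423]) cube([426, 428, 23]);
translate([408, 415, 0]) cube([41, 41, 423]);
translate([793, 415, 0]) cube([41, 41, 423]);
translate([408, 802, 0]) cube([41, 41, 423]);
translate([793, 802, 0]) cube([41, 41, 423]);
translate([408, 811, 446]) cube([426, 32, 369]);
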